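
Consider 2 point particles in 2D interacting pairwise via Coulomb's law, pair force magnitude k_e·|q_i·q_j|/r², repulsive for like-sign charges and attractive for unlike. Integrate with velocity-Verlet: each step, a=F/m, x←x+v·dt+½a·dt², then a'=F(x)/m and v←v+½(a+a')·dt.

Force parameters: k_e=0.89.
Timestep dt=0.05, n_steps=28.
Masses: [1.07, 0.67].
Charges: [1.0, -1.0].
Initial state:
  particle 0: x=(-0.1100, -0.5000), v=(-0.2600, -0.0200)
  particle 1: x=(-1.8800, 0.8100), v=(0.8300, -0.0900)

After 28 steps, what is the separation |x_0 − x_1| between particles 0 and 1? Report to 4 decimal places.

0.5591

step 0: x0=(-0.1100, -0.5000) x1=(-1.8800, 0.8100)
step 1: x0=(-0.1232, -0.5009) x1=(-1.8382, 0.8053)
step 2: x0=(-0.1367, -0.5015) x1=(-1.7959, 0.8002)
step 3: x0=(-0.1506, -0.5018) x1=(-1.7529, 0.7946)
step 4: x0=(-0.1649, -0.5018) x1=(-1.7094, 0.7885)
step 5: x0=(-0.1795, -0.5015) x1=(-1.6652, 0.7819)
step 6: x0=(-0.1946, -0.5008) x1=(-1.6204, 0.7747)
step 7: x0=(-0.2101, -0.4997) x1=(-1.5749, 0.7669)
step 8: x0=(-0.2261, -0.4983) x1=(-1.5287, 0.7585)
step 9: x0=(-0.2425, -0.4964) x1=(-1.4818, 0.7493)
step 10: x0=(-0.2593, -0.4940) x1=(-1.4341, 0.7394)
step 11: x0=(-0.2767, -0.4911) x1=(-1.3856, 0.7287)
step 12: x0=(-0.2946, -0.4876) x1=(-1.3363, 0.7171)
step 13: x0=(-0.3130, -0.4835) x1=(-1.2862, 0.7044)
step 14: x0=(-0.3320, -0.4788) x1=(-1.2351, 0.6907)
step 15: x0=(-0.3515, -0.4732) x1=(-1.1832, 0.6758)
step 16: x0=(-0.3717, -0.4669) x1=(-1.1302, 0.6595)
step 17: x0=(-0.3925, -0.4596) x1=(-1.0763, 0.6418)
step 18: x0=(-0.4140, -0.4512) x1=(-1.0213, 0.6224)
step 19: x0=(-0.4361, -0.4417) x1=(-0.9652, 0.6010)
step 20: x0=(-0.4589, -0.4308) x1=(-0.9080, 0.5776)
step 21: x0=(-0.4824, -0.4184) x1=(-0.8498, 0.5516)
step 22: x0=(-0.5066, -0.4041) x1=(-0.7904, 0.5227)
step 23: x0=(-0.5314, -0.3877) x1=(-0.7300, 0.4905)
step 24: x0=(-0.5568, -0.3688) x1=(-0.6687, 0.4542)
step 25: x0=(-0.5826, -0.3470) x1=(-0.6067, 0.4132)
step 26: x0=(-0.6086, -0.3215) x1=(-0.5446, 0.3664)
step 27: x0=(-0.6341, -0.2917) x1=(-0.4831, 0.3128)
step 28: x0=(-0.6583, -0.2567) x1=(-0.4237, 0.2508)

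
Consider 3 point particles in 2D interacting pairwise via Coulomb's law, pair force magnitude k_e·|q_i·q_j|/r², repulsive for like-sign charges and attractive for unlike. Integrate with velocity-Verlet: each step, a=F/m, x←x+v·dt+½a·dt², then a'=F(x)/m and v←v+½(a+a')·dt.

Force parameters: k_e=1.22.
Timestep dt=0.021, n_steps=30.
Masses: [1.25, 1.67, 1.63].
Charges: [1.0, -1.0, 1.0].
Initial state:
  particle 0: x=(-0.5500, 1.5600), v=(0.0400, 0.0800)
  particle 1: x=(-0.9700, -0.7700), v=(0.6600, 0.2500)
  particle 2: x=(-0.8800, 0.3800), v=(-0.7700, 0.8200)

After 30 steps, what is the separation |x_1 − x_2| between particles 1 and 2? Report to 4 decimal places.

1.4634

step 0: x0=(-0.5500, 1.5600) x1=(-0.9700, -0.7700) x2=(-0.8800, 0.3800)
step 1: x0=(-0.5491, 1.5618) x1=(-0.9561, -0.7646) x2=(-0.8962, 0.3970)
step 2: x0=(-0.5482, 1.5638) x1=(-0.9422, -0.7589) x2=(-0.9125, 0.4135)
step 3: x0=(-0.5472, 1.5660) x1=(-0.9283, -0.7529) x2=(-0.9289, 0.4296)
step 4: x0=(-0.5461, 1.5683) x1=(-0.9144, -0.7466) x2=(-0.9453, 0.4452)
step 5: x0=(-0.5449, 1.5710) x1=(-0.9005, -0.7401) x2=(-0.9618, 0.4604)
step 6: x0=(-0.5436, 1.5738) x1=(-0.8865, -0.7333) x2=(-0.9784, 0.4751)
step 7: x0=(-0.5422, 1.5768) x1=(-0.8726, -0.7261) x2=(-0.9950, 0.4894)
step 8: x0=(-0.5407, 1.5800) x1=(-0.8587, -0.7187) x2=(-1.0117, 0.5032)
step 9: x0=(-0.5391, 1.5834) x1=(-0.8448, -0.7111) x2=(-1.0285, 0.5166)
step 10: x0=(-0.5374, 1.5871) x1=(-0.8310, -0.7032) x2=(-1.0454, 0.5296)
step 11: x0=(-0.5355, 1.5909) x1=(-0.8172, -0.6950) x2=(-1.0623, 0.5422)
step 12: x0=(-0.5335, 1.5950) x1=(-0.8034, -0.6865) x2=(-1.0793, 0.5543)
step 13: x0=(-0.5314, 1.5992) x1=(-0.7896, -0.6778) x2=(-1.0963, 0.5660)
step 14: x0=(-0.5292, 1.6036) x1=(-0.7759, -0.6689) x2=(-1.1134, 0.5773)
step 15: x0=(-0.5268, 1.6082) x1=(-0.7622, -0.6597) x2=(-1.1306, 0.5883)
step 16: x0=(-0.5242, 1.6130) x1=(-0.7485, -0.6502) x2=(-1.1479, 0.5988)
step 17: x0=(-0.5215, 1.6180) x1=(-0.7350, -0.6405) x2=(-1.1652, 0.6090)
step 18: x0=(-0.5186, 1.6231) x1=(-0.7214, -0.6306) x2=(-1.1826, 0.6187)
step 19: x0=(-0.5156, 1.6284) x1=(-0.7080, -0.6205) x2=(-1.2000, 0.6282)
step 20: x0=(-0.5125, 1.6339) x1=(-0.6946, -0.6101) x2=(-1.2175, 0.6372)
step 21: x0=(-0.5091, 1.6395) x1=(-0.6812, -0.5995) x2=(-1.2351, 0.6459)
step 22: x0=(-0.5056, 1.6453) x1=(-0.6679, -0.5886) x2=(-1.2527, 0.6543)
step 23: x0=(-0.5020, 1.6512) x1=(-0.6547, -0.5776) x2=(-1.2703, 0.6623)
step 24: x0=(-0.4982, 1.6572) x1=(-0.6416, -0.5663) x2=(-1.2881, 0.6701)
step 25: x0=(-0.4942, 1.6633) x1=(-0.6285, -0.5548) x2=(-1.3058, 0.6775)
step 26: x0=(-0.4901, 1.6696) x1=(-0.6155, -0.5431) x2=(-1.3236, 0.6846)
step 27: x0=(-0.4858, 1.6760) x1=(-0.6026, -0.5312) x2=(-1.3415, 0.6914)
step 28: x0=(-0.4813, 1.6825) x1=(-0.5897, -0.5192) x2=(-1.3594, 0.6979)
step 29: x0=(-0.4767, 1.6890) x1=(-0.5770, -0.5069) x2=(-1.3774, 0.7042)
step 30: x0=(-0.4719, 1.6957) x1=(-0.5643, -0.4944) x2=(-1.3953, 0.7102)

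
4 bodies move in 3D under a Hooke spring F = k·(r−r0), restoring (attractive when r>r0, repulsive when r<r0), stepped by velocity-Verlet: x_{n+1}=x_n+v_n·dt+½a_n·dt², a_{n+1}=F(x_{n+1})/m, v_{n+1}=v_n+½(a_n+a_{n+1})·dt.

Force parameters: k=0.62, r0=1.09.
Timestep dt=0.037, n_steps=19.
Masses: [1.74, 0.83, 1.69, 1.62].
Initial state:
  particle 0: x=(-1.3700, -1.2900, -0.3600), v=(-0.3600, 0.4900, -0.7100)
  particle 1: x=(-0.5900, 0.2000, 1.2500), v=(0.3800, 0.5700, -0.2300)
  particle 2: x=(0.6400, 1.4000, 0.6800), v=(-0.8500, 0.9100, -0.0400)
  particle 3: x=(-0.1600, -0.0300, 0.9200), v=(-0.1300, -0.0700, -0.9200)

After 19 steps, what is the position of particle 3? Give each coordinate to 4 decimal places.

(-0.2647, -0.0877, 0.1966)

step 0: x0=(-1.3700, -1.2900, -0.3600) x1=(-0.5900, 0.2000, 1.2500) x2=(0.6400, 1.4000, 0.6800) x3=(-0.1600, -0.0300, 0.9200)
step 1: x0=(-1.3827, -1.2711, -0.3857) x1=(-0.5761, 0.2210, 1.2411) x2=(0.6080, 1.4330, 0.6784) x3=(-0.1648, -0.0327, 0.8857)
step 2: x0=(-1.3943, -1.2505, -0.4104) x1=(-0.5625, 0.2419, 1.2313) x2=(0.5750, 1.4645, 0.6766) x3=(-0.1696, -0.0355, 0.8509)
step 3: x0=(-1.4047, -1.2284, -0.4339) x1=(-0.5492, 0.2627, 1.2208) x2=(0.5409, 1.4946, 0.6746) x3=(-0.1744, -0.0385, 0.8155)
step 4: x0=(-1.4139, -1.2047, -0.4563) x1=(-0.5363, 0.2834, 1.2094) x2=(0.5058, 1.5232, 0.6723) x3=(-0.1793, -0.0416, 0.7797)
step 5: x0=(-1.4219, -1.1794, -0.4777) x1=(-0.5237, 0.3039, 1.1972) x2=(0.4697, 1.5504, 0.6697) x3=(-0.1842, -0.0449, 0.7434)
step 6: x0=(-1.4288, -1.1525, -0.4979) x1=(-0.5115, 0.3242, 1.1842) x2=(0.4327, 1.5761, 0.6668) x3=(-0.1891, -0.0482, 0.7066)
step 7: x0=(-1.4345, -1.1240, -0.5170) x1=(-0.4997, 0.3444, 1.1703) x2=(0.3948, 1.6004, 0.6636) x3=(-0.1942, -0.0516, 0.6694)
step 8: x0=(-1.4391, -1.0940, -0.5349) x1=(-0.4883, 0.3644, 1.1556) x2=(0.3559, 1.6232, 0.6601) x3=(-0.1993, -0.0550, 0.6317)
step 9: x0=(-1.4426, -1.0625, -0.5518) x1=(-0.4773, 0.3841, 1.1400) x2=(0.3163, 1.6445, 0.6563) x3=(-0.2046, -0.0584, 0.5936)
step 10: x0=(-1.4449, -1.0295, -0.5675) x1=(-0.4667, 0.4037, 1.1236) x2=(0.2757, 1.6644, 0.6521) x3=(-0.2100, -0.0619, 0.5552)
step 11: x0=(-1.4461, -0.9950, -0.5822) x1=(-0.4565, 0.4230, 1.1063) x2=(0.2344, 1.6828, 0.6476) x3=(-0.2155, -0.0653, 0.5164)
step 12: x0=(-1.4463, -0.9590, -0.5958) x1=(-0.4468, 0.4421, 1.0881) x2=(0.1924, 1.6998, 0.6426) x3=(-0.2211, -0.0686, 0.4772)
step 13: x0=(-1.4454, -0.9216, -0.6082) x1=(-0.4375, 0.4609, 1.0691) x2=(0.1496, 1.7154, 0.6373) x3=(-0.2269, -0.0719, 0.4378)
step 14: x0=(-1.4435, -0.8827, -0.6197) x1=(-0.4288, 0.4793, 1.0493) x2=(0.1061, 1.7296, 0.6315) x3=(-0.2328, -0.0750, 0.3981)
step 15: x0=(-1.4406, -0.8426, -0.6301) x1=(-0.4205, 0.4975, 1.0285) x2=(0.0620, 1.7424, 0.6254) x3=(-0.2389, -0.0780, 0.3581)
step 16: x0=(-1.4367, -0.8011, -0.6394) x1=(-0.4127, 0.5153, 1.0069) x2=(0.0172, 1.7537, 0.6188) x3=(-0.2451, -0.0807, 0.3180)
step 17: x0=(-1.4318, -0.7583, -0.6478) x1=(-0.4054, 0.5328, 0.9845) x2=(-0.0281, 1.7638, 0.6118) x3=(-0.2515, -0.0833, 0.2777)
step 18: x0=(-1.4261, -0.7142, -0.6552) x1=(-0.3986, 0.5499, 0.9612) x2=(-0.0740, 1.7725, 0.6043) x3=(-0.2580, -0.0856, 0.2372)
step 19: x0=(-1.4195, -0.6690, -0.6617) x1=(-0.3923, 0.5666, 0.9370) x2=(-0.1204, 1.7799, 0.5963) x3=(-0.2647, -0.0877, 0.1966)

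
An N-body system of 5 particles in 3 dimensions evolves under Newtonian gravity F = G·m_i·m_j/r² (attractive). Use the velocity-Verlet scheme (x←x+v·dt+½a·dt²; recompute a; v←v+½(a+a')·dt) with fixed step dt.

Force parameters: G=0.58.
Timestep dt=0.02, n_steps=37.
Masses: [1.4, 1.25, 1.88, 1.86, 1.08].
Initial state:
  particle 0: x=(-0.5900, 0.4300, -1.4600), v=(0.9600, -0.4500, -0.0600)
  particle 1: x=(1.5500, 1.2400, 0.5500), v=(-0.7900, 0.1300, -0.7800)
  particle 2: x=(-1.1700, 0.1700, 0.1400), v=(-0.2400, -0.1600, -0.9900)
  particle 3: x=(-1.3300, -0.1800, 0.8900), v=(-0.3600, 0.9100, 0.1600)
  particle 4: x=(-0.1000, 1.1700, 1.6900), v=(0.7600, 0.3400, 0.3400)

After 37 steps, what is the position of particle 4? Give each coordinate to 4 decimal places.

step 0: x0=(-0.5900, 0.4300, -1.4600) x1=(1.5500, 1.2400, 0.5500) x2=(-1.1700, 0.1700, 0.1400) x3=(-1.3300, -0.1800, 0.8900) x4=(-0.1000, 1.1700, 1.6900)
step 1: x0=(-0.5708, 0.4210, -1.4611) x1=(1.5341, 1.2426, 0.5344) x2=(-1.1748, 0.1667, 0.1204) x3=(-1.3371, -0.1616, 0.8929) x4=(-0.0848, 1.1767, 1.6967)
step 2: x0=(-0.5517, 0.4120, -1.4619) x1=(1.5181, 1.2451, 0.5188) x2=(-1.1796, 0.1632, 0.1014) x3=(-1.3440, -0.1430, 0.8953) x4=(-0.0697, 1.1834, 1.7032)
step 3: x0=(-0.5326, 0.4029, -1.4625) x1=(1.5019, 1.2476, 0.5032) x2=(-1.1845, 0.1596, 0.0827) x3=(-1.3507, -0.1241, 0.8971) x4=(-0.0547, 1.1899, 1.7096)
step 4: x0=(-0.5136, 0.3938, -1.4629) x1=(1.4855, 1.2500, 0.4877) x2=(-1.1893, 0.1559, 0.0646) x3=(-1.3573, -0.1049, 0.8983) x4=(-0.0397, 1.1962, 1.7157)
step 5: x0=(-0.4946, 0.3847, -1.4630) x1=(1.4690, 1.2524, 0.4721) x2=(-1.1942, 0.1520, 0.0469) x3=(-1.3636, -0.0855, 0.8990) x4=(-0.0247, 1.2025, 1.7217)
step 6: x0=(-0.4757, 0.3756, -1.4628) x1=(1.4523, 1.2547, 0.4566) x2=(-1.1990, 0.1480, 0.0296) x3=(-1.3698, -0.0659, 0.8992) x4=(-0.0099, 1.2087, 1.7275)
step 7: x0=(-0.4569, 0.3665, -1.4624) x1=(1.4355, 1.2570, 0.4411) x2=(-1.2038, 0.1440, 0.0128) x3=(-1.3758, -0.0461, 0.8988) x4=(0.0050, 1.2147, 1.7332)
step 8: x0=(-0.4381, 0.3573, -1.4618) x1=(1.4185, 1.2592, 0.4256) x2=(-1.2086, 0.1399, -0.0037) x3=(-1.3815, -0.0262, 0.8980) x4=(0.0197, 1.2207, 1.7386)
step 9: x0=(-0.4194, 0.3482, -1.4609) x1=(1.4013, 1.2614, 0.4101) x2=(-1.2135, 0.1358, -0.0197) x3=(-1.3872, -0.0061, 0.8966) x4=(0.0344, 1.2266, 1.7439)
step 10: x0=(-0.4007, 0.3390, -1.4598) x1=(1.3839, 1.2635, 0.3946) x2=(-1.2182, 0.1317, -0.0353) x3=(-1.3926, 0.0141, 0.8947) x4=(0.0491, 1.2323, 1.7489)
step 11: x0=(-0.3822, 0.3298, -1.4585) x1=(1.3664, 1.2656, 0.3792) x2=(-1.2230, 0.1275, -0.0505) x3=(-1.3979, 0.0344, 0.8923) x4=(0.0637, 1.2380, 1.7539)
step 12: x0=(-0.3637, 0.3206, -1.4568) x1=(1.3487, 1.2676, 0.3638) x2=(-1.2277, 0.1234, -0.0653) x3=(-1.4030, 0.0549, 0.8894) x4=(0.0783, 1.2435, 1.7586)
step 13: x0=(-0.3453, 0.3115, -1.4550) x1=(1.3309, 1.2695, 0.3484) x2=(-1.2324, 0.1193, -0.0797) x3=(-1.4079, 0.0754, 0.8861) x4=(0.0928, 1.2490, 1.7631)
step 14: x0=(-0.3269, 0.3023, -1.4529) x1=(1.3129, 1.2714, 0.3330) x2=(-1.2371, 0.1151, -0.0938) x3=(-1.4127, 0.0959, 0.8823) x4=(0.1072, 1.2544, 1.7675)
step 15: x0=(-0.3087, 0.2931, -1.4506) x1=(1.2947, 1.2732, 0.3176) x2=(-1.2417, 0.1111, -0.1075) x3=(-1.4173, 0.1166, 0.8780) x4=(0.1216, 1.2596, 1.7717)
step 16: x0=(-0.2906, 0.2839, -1.4480) x1=(1.2764, 1.2750, 0.3023) x2=(-1.2463, 0.1070, -0.1208) x3=(-1.4217, 0.1372, 0.8733) x4=(0.1359, 1.2648, 1.7757)
step 17: x0=(-0.2725, 0.2747, -1.4452) x1=(1.2579, 1.2767, 0.2870) x2=(-1.2508, 0.1031, -0.1338) x3=(-1.4259, 0.1579, 0.8681) x4=(0.1502, 1.2699, 1.7795)
step 18: x0=(-0.2545, 0.2655, -1.4421) x1=(1.2392, 1.2784, 0.2717) x2=(-1.2553, 0.0992, -0.1465) x3=(-1.4300, 0.1787, 0.8625) x4=(0.1644, 1.2750, 1.7832)
step 19: x0=(-0.2367, 0.2563, -1.4389) x1=(1.2203, 1.2799, 0.2564) x2=(-1.2597, 0.0953, -0.1588) x3=(-1.4339, 0.1994, 0.8564) x4=(0.1785, 1.2799, 1.7867)
step 20: x0=(-0.2189, 0.2471, -1.4353) x1=(1.2013, 1.2815, 0.2412) x2=(-1.2640, 0.0916, -0.1707) x3=(-1.4377, 0.2201, 0.8500) x4=(0.1926, 1.2847, 1.7900)
step 21: x0=(-0.2013, 0.2380, -1.4316) x1=(1.1821, 1.2829, 0.2260) x2=(-1.2683, 0.0879, -0.1824) x3=(-1.4413, 0.2409, 0.8431) x4=(0.2067, 1.2895, 1.7931)
step 22: x0=(-0.1837, 0.2288, -1.4276) x1=(1.1628, 1.2843, 0.2108) x2=(-1.2725, 0.0844, -0.1937) x3=(-1.4448, 0.2616, 0.8358) x4=(0.2207, 1.2942, 1.7960)
step 23: x0=(-0.1662, 0.2197, -1.4234) x1=(1.1432, 1.2856, 0.1956) x2=(-1.2767, 0.0809, -0.2047) x3=(-1.4480, 0.2822, 0.8281) x4=(0.2346, 1.2988, 1.7988)
step 24: x0=(-0.1489, 0.2106, -1.4189) x1=(1.1235, 1.2869, 0.1805) x2=(-1.2808, 0.0776, -0.2154) x3=(-1.4512, 0.3029, 0.8200) x4=(0.2484, 1.3034, 1.8013)
step 25: x0=(-0.1316, 0.2015, -1.4142) x1=(1.1037, 1.2880, 0.1654) x2=(-1.2848, 0.0744, -0.2258) x3=(-1.4541, 0.3235, 0.8115) x4=(0.2622, 1.3079, 1.8037)
step 26: x0=(-0.1145, 0.1924, -1.4093) x1=(1.0836, 1.2891, 0.1503) x2=(-1.2888, 0.0713, -0.2359) x3=(-1.4570, 0.3440, 0.8026) x4=(0.2760, 1.3123, 1.8059)
step 27: x0=(-0.0975, 0.1834, -1.4042) x1=(1.0634, 1.2901, 0.1353) x2=(-1.2926, 0.0683, -0.2457) x3=(-1.4596, 0.3645, 0.7933) x4=(0.2896, 1.3166, 1.8080)
step 28: x0=(-0.0806, 0.1744, -1.3989) x1=(1.0431, 1.2911, 0.1202) x2=(-1.2964, 0.0655, -0.2552) x3=(-1.4621, 0.3849, 0.7837) x4=(0.3033, 1.3208, 1.8098)
step 29: x0=(-0.0638, 0.1654, -1.3933) x1=(1.0225, 1.2920, 0.1052) x2=(-1.3001, 0.0628, -0.2645) x3=(-1.4645, 0.4052, 0.7737) x4=(0.3168, 1.3250, 1.8115)
step 30: x0=(-0.0471, 0.1565, -1.3875) x1=(1.0018, 1.2927, 0.0903) x2=(-1.3037, 0.0603, -0.2734) x3=(-1.4667, 0.4255, 0.7633) x4=(0.3303, 1.3292, 1.8130)
step 31: x0=(-0.0306, 0.1476, -1.3815) x1=(0.9809, 1.2934, 0.0753) x2=(-1.3073, 0.0579, -0.2821) x3=(-1.4687, 0.4457, 0.7526) x4=(0.3437, 1.3332, 1.8143)
step 32: x0=(-0.0141, 0.1387, -1.3752) x1=(0.9599, 1.2940, 0.0604) x2=(-1.3107, 0.0557, -0.2905) x3=(-1.4706, 0.4657, 0.7415) x4=(0.3570, 1.3372, 1.8154)
step 33: x0=(0.0022, 0.1299, -1.3688) x1=(0.9386, 1.2946, 0.0455) x2=(-1.3141, 0.0537, -0.2986) x3=(-1.4723, 0.4857, 0.7301) x4=(0.3703, 1.3411, 1.8164)
step 34: x0=(0.0184, 0.1212, -1.3621) x1=(0.9172, 1.2950, 0.0306) x2=(-1.3173, 0.0518, -0.3065) x3=(-1.4739, 0.5056, 0.7183) x4=(0.3835, 1.3450, 1.8171)
step 35: x0=(0.0345, 0.1124, -1.3552) x1=(0.8957, 1.2953, 0.0157) x2=(-1.3205, 0.0501, -0.3141) x3=(-1.4753, 0.5253, 0.7062) x4=(0.3967, 1.3488, 1.8177)
step 36: x0=(0.0505, 0.1038, -1.3482) x1=(0.8739, 1.2956, 0.0009) x2=(-1.3235, 0.0485, -0.3214) x3=(-1.4766, 0.5449, 0.6937) x4=(0.4097, 1.3525, 1.8182)
step 37: x0=(0.0663, 0.0952, -1.3409) x1=(0.8520, 1.2957, -0.0139) x2=(-1.3265, 0.0472, -0.3285) x3=(-1.4778, 0.5644, 0.6810) x4=(0.4227, 1.3562, 1.8184)

(0.4227, 1.3562, 1.8184)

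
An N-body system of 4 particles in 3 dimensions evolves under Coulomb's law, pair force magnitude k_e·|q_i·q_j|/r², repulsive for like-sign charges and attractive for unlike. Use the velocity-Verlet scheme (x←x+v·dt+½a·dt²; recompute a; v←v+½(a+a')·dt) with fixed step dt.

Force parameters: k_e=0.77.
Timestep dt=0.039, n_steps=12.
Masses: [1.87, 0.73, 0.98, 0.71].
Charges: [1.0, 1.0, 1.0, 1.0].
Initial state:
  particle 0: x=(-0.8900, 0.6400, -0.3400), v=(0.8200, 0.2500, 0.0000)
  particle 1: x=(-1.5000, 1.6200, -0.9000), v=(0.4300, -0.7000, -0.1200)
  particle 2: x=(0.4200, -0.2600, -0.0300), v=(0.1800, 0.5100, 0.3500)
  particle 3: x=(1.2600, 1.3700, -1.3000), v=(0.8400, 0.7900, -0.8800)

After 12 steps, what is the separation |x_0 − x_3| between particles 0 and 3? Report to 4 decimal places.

2.8022

step 0: x0=(-0.8900, 0.6400, -0.3400) x1=(-1.5000, 1.6200, -0.9000) x2=(0.4200, -0.2600, -0.0300) x3=(1.2600, 1.3700, -1.3000)
step 1: x0=(-0.8581, 0.6497, -0.3399) x1=(-1.4836, 1.5931, -0.9049) x2=(0.4272, -0.2404, -0.0162) x3=(1.2930, 1.4010, -1.3345)
step 2: x0=(-0.8262, 0.6591, -0.3397) x1=(-1.4681, 1.5672, -0.9103) x2=(0.4348, -0.2213, -0.0022) x3=(1.3266, 1.4322, -1.3693)
step 3: x0=(-0.7945, 0.6684, -0.3393) x1=(-1.4534, 1.5421, -0.9162) x2=(0.4428, -0.2027, 0.0122) x3=(1.3608, 1.4638, -1.4044)
step 4: x0=(-0.7628, 0.6775, -0.3387) x1=(-1.4397, 1.5179, -0.9226) x2=(0.4513, -0.1847, 0.0268) x3=(1.3955, 1.4956, -1.4399)
step 5: x0=(-0.7312, 0.6865, -0.3379) x1=(-1.4268, 1.4946, -0.9296) x2=(0.4601, -0.1672, 0.0418) x3=(1.4307, 1.5277, -1.4756)
step 6: x0=(-0.6996, 0.6953, -0.3370) x1=(-1.4150, 1.4722, -0.9371) x2=(0.4695, -0.1502, 0.0570) x3=(1.4664, 1.5601, -1.5117)
step 7: x0=(-0.6681, 0.7039, -0.3358) x1=(-1.4041, 1.4505, -0.9453) x2=(0.4792, -0.1337, 0.0726) x3=(1.5026, 1.5927, -1.5481)
step 8: x0=(-0.6366, 0.7124, -0.3346) x1=(-1.3942, 1.4297, -0.9540) x2=(0.4895, -0.1178, 0.0885) x3=(1.5392, 1.6256, -1.5847)
step 9: x0=(-0.6051, 0.7209, -0.3331) x1=(-1.3853, 1.4096, -0.9633) x2=(0.5002, -0.1024, 0.1047) x3=(1.5763, 1.6587, -1.6217)
step 10: x0=(-0.5737, 0.7292, -0.3314) x1=(-1.3774, 1.3903, -0.9733) x2=(0.5115, -0.0875, 0.1213) x3=(1.6139, 1.6921, -1.6590)
step 11: x0=(-0.5423, 0.7374, -0.3296) x1=(-1.3706, 1.3716, -0.9838) x2=(0.5232, -0.0732, 0.1383) x3=(1.6519, 1.7257, -1.6965)
step 12: x0=(-0.5109, 0.7455, -0.3277) x1=(-1.3648, 1.3536, -0.9950) x2=(0.5354, -0.0594, 0.1556) x3=(1.6903, 1.7595, -1.7344)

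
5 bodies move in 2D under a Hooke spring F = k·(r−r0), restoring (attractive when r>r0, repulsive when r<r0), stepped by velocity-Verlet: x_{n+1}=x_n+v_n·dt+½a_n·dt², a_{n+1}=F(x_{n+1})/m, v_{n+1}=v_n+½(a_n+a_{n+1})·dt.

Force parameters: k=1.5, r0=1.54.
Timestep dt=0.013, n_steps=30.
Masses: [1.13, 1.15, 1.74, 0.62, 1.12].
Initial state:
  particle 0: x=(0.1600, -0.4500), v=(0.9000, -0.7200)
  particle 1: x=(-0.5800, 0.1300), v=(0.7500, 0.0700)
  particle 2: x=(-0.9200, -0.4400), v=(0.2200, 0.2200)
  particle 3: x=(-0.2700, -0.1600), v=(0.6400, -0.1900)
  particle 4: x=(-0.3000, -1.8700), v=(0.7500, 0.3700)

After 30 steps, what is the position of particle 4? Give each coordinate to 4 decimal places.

step 0: x0=(0.1600, -0.4500) x1=(-0.5800, 0.1300) x2=(-0.9200, -0.4400) x3=(-0.2700, -0.1600) x4=(-0.3000, -1.8700)
step 1: x0=(0.1719, -0.4595) x1=(-0.5703, 0.1311) x2=(-0.9173, -0.4372) x3=(-0.2615, -0.1625) x4=(-0.2903, -1.8651)
step 2: x0=(0.1842, -0.4691) x1=(-0.5608, 0.1324) x2=(-0.9148, -0.4346) x3=(-0.2528, -0.1650) x4=(-0.2805, -1.8601)
step 3: x0=(0.1969, -0.4790) x1=(-0.5515, 0.1341) x2=(-0.9125, -0.4321) x3=(-0.2437, -0.1675) x4=(-0.2708, -1.8550)
step 4: x0=(0.2100, -0.4890) x1=(-0.5423, 0.1361) x2=(-0.9105, -0.4298) x3=(-0.2343, -0.1700) x4=(-0.2612, -1.8497)
step 5: x0=(0.2234, -0.4993) x1=(-0.5333, 0.1384) x2=(-0.9087, -0.4276) x3=(-0.2247, -0.1725) x4=(-0.2515, -1.8443)
step 6: x0=(0.2372, -0.5097) x1=(-0.5244, 0.1410) x2=(-0.9072, -0.4256) x3=(-0.2147, -0.1751) x4=(-0.2419, -1.8388)
step 7: x0=(0.2514, -0.5204) x1=(-0.5156, 0.1440) x2=(-0.9059, -0.4237) x3=(-0.2044, -0.1777) x4=(-0.2323, -1.8332)
step 8: x0=(0.2660, -0.5312) x1=(-0.5070, 0.1472) x2=(-0.9048, -0.4220) x3=(-0.1938, -0.1803) x4=(-0.2227, -1.8275)
step 9: x0=(0.2809, -0.5422) x1=(-0.4985, 0.1507) x2=(-0.9040, -0.4204) x3=(-0.1830, -0.1829) x4=(-0.2132, -1.8217)
step 10: x0=(0.2961, -0.5534) x1=(-0.4902, 0.1545) x2=(-0.9034, -0.4189) x3=(-0.1718, -0.1856) x4=(-0.2037, -1.8158)
step 11: x0=(0.3117, -0.5647) x1=(-0.4819, 0.1587) x2=(-0.9030, -0.4175) x3=(-0.1603, -0.1883) x4=(-0.1942, -1.8098)
step 12: x0=(0.3276, -0.5762) x1=(-0.4738, 0.1631) x2=(-0.9028, -0.4163) x3=(-0.1486, -0.1910) x4=(-0.1847, -1.8037)
step 13: x0=(0.3438, -0.5879) x1=(-0.4658, 0.1678) x2=(-0.9029, -0.4152) x3=(-0.1365, -0.1937) x4=(-0.1753, -1.7976)
step 14: x0=(0.3604, -0.5997) x1=(-0.4579, 0.1727) x2=(-0.9031, -0.4143) x3=(-0.1242, -0.1965) x4=(-0.1659, -1.7913)
step 15: x0=(0.3772, -0.6117) x1=(-0.4500, 0.1780) x2=(-0.9036, -0.4134) x3=(-0.1115, -0.1992) x4=(-0.1566, -1.7850)
step 16: x0=(0.3944, -0.6239) x1=(-0.4423, 0.1835) x2=(-0.9043, -0.4127) x3=(-0.0986, -0.2020) x4=(-0.1473, -1.7787)
step 17: x0=(0.4118, -0.6362) x1=(-0.4347, 0.1893) x2=(-0.9052, -0.4120) x3=(-0.0854, -0.2048) x4=(-0.1380, -1.7723)
step 18: x0=(0.4295, -0.6486) x1=(-0.4271, 0.1954) x2=(-0.9063, -0.4115) x3=(-0.0719, -0.2076) x4=(-0.1288, -1.7658)
step 19: x0=(0.4475, -0.6612) x1=(-0.4197, 0.2017) x2=(-0.9075, -0.4111) x3=(-0.0582, -0.2105) x4=(-0.1197, -1.7593)
step 20: x0=(0.4657, -0.6738) x1=(-0.4123, 0.2082) x2=(-0.9090, -0.4108) x3=(-0.0442, -0.2133) x4=(-0.1105, -1.7527)
step 21: x0=(0.4842, -0.6866) x1=(-0.4049, 0.2150) x2=(-0.9106, -0.4106) x3=(-0.0299, -0.2162) x4=(-0.1015, -1.7461)
step 22: x0=(0.5030, -0.6996) x1=(-0.3977, 0.2220) x2=(-0.9124, -0.4106) x3=(-0.0154, -0.2190) x4=(-0.0925, -1.7395)
step 23: x0=(0.5220, -0.7126) x1=(-0.3905, 0.2293) x2=(-0.9144, -0.4106) x3=(-0.0006, -0.2219) x4=(-0.0835, -1.7328)
step 24: x0=(0.5412, -0.7257) x1=(-0.3833, 0.2368) x2=(-0.9165, -0.4107) x3=(0.0145, -0.2247) x4=(-0.0746, -1.7261)
step 25: x0=(0.5606, -0.7389) x1=(-0.3762, 0.2444) x2=(-0.9188, -0.4109) x3=(0.0298, -0.2276) x4=(-0.0658, -1.7194)
step 26: x0=(0.5802, -0.7522) x1=(-0.3692, 0.2523) x2=(-0.9213, -0.4112) x3=(0.0453, -0.2304) x4=(-0.0570, -1.7127)
step 27: x0=(0.6000, -0.7656) x1=(-0.3622, 0.2604) x2=(-0.9238, -0.4116) x3=(0.0611, -0.2333) x4=(-0.0483, -1.7059)
step 28: x0=(0.6201, -0.7790) x1=(-0.3552, 0.2687) x2=(-0.9266, -0.4121) x3=(0.0771, -0.2361) x4=(-0.0397, -1.6991)
step 29: x0=(0.6403, -0.7925) x1=(-0.3483, 0.2771) x2=(-0.9294, -0.4127) x3=(0.0933, -0.2389) x4=(-0.0311, -1.6923)
step 30: x0=(0.6606, -0.8061) x1=(-0.3414, 0.2857) x2=(-0.9324, -0.4133) x3=(0.1097, -0.2417) x4=(-0.0227, -1.6855)

(-0.0227, -1.6855)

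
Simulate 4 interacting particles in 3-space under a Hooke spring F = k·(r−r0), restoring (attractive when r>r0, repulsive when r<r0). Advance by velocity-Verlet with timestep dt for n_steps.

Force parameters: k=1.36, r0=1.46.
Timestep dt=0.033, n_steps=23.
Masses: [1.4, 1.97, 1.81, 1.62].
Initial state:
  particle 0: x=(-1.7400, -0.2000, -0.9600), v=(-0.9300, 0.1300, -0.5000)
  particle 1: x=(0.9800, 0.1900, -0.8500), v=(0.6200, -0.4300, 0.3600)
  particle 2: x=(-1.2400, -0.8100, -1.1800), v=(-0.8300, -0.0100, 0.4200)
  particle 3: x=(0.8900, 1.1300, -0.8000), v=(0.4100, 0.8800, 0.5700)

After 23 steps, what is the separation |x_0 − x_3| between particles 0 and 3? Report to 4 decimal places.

2.6693

step 0: x0=(-1.7400, -0.2000, -0.9600) x1=(0.9800, 0.1900, -0.8500) x2=(-1.2400, -0.8100, -1.1800) x3=(0.8900, 1.1300, -0.8000)
step 1: x0=(-1.7695, -0.1950, -0.9763) x1=(0.9997, 0.1754, -0.8382) x2=(-1.2664, -0.8100, -1.1661) x3=(0.9024, 1.1585, -0.7813)
step 2: x0=(-1.7966, -0.1886, -0.9923) x1=(1.0177, 0.1600, -0.8266) x2=(-1.2909, -0.8092, -1.1520) x3=(0.9125, 1.1859, -0.7628)
step 3: x0=(-1.8212, -0.1807, -1.0080) x1=(1.0339, 0.1439, -0.8151) x2=(-1.3133, -0.8076, -1.1378) x3=(0.9203, 1.2121, -0.7447)
step 4: x0=(-1.8431, -0.1713, -1.0233) x1=(1.0484, 0.1270, -0.8039) x2=(-1.3335, -0.8053, -1.1233) x3=(0.9256, 1.2371, -0.7268)
step 5: x0=(-1.8625, -0.1605, -1.0382) x1=(1.0611, 0.1095, -0.7928) x2=(-1.3517, -0.8021, -1.1087) x3=(0.9285, 1.2606, -0.7092)
step 6: x0=(-1.8790, -0.1482, -1.0528) x1=(1.0718, 0.0913, -0.7820) x2=(-1.3677, -0.7982, -1.0938) x3=(0.9289, 1.2828, -0.6919)
step 7: x0=(-1.8928, -0.1344, -1.0670) x1=(1.0807, 0.0726, -0.7714) x2=(-1.3814, -0.7934, -1.0786) x3=(0.9267, 1.3034, -0.6750)
step 8: x0=(-1.9038, -0.1192, -1.0808) x1=(1.0876, 0.0533, -0.7610) x2=(-1.3930, -0.7878, -1.0632) x3=(0.9220, 1.3225, -0.6585)
step 9: x0=(-1.9119, -0.1025, -1.0942) x1=(1.0925, 0.0336, -0.7509) x2=(-1.4023, -0.7813, -1.0474) x3=(0.9147, 1.3400, -0.6424)
step 10: x0=(-1.9172, -0.0844, -1.1071) x1=(1.0955, 0.0134, -0.7410) x2=(-1.4094, -0.7740, -1.0314) x3=(0.9049, 1.3559, -0.6267)
step 11: x0=(-1.9195, -0.0649, -1.1197) x1=(1.0964, -0.0072, -0.7313) x2=(-1.4143, -0.7659, -1.0150) x3=(0.8924, 1.3701, -0.6114)
step 12: x0=(-1.9189, -0.0441, -1.1318) x1=(1.0953, -0.0280, -0.7219) x2=(-1.4169, -0.7570, -0.9982) x3=(0.8775, 1.3826, -0.5966)
step 13: x0=(-1.9154, -0.0219, -1.1435) x1=(1.0922, -0.0492, -0.7127) x2=(-1.4174, -0.7472, -0.9812) x3=(0.8600, 1.3934, -0.5822)
step 14: x0=(-1.9090, 0.0015, -1.1547) x1=(1.0871, -0.0705, -0.7038) x2=(-1.4156, -0.7366, -0.9637) x3=(0.8401, 1.4024, -0.5683)
step 15: x0=(-1.8998, 0.0262, -1.1655) x1=(1.0800, -0.0920, -0.6952) x2=(-1.4118, -0.7252, -0.9460) x3=(0.8177, 1.4096, -0.5549)
step 16: x0=(-1.8876, 0.0520, -1.1758) x1=(1.0709, -0.1137, -0.6868) x2=(-1.4058, -0.7130, -0.9278) x3=(0.7929, 1.4150, -0.5420)
step 17: x0=(-1.8727, 0.0790, -1.1856) x1=(1.0598, -0.1354, -0.6787) x2=(-1.3979, -0.7000, -0.9093) x3=(0.7658, 1.4187, -0.5296)
step 18: x0=(-1.8550, 0.1070, -1.1950) x1=(1.0469, -0.1570, -0.6709) x2=(-1.3879, -0.6863, -0.8904) x3=(0.7364, 1.4207, -0.5177)
step 19: x0=(-1.8346, 0.1360, -1.2038) x1=(1.0320, -0.1787, -0.6633) x2=(-1.3760, -0.6718, -0.8712) x3=(0.7049, 1.4209, -0.5063)
step 20: x0=(-1.8115, 0.1660, -1.2122) x1=(1.0153, -0.2002, -0.6559) x2=(-1.3623, -0.6566, -0.8516) x3=(0.6712, 1.4193, -0.4954)
step 21: x0=(-1.7859, 0.1968, -1.2201) x1=(0.9968, -0.2216, -0.6488) x2=(-1.3468, -0.6407, -0.8316) x3=(0.6356, 1.4161, -0.4849)
step 22: x0=(-1.7578, 0.2283, -1.2275) x1=(0.9765, -0.2428, -0.6420) x2=(-1.3296, -0.6242, -0.8114) x3=(0.5980, 1.4112, -0.4750)
step 23: x0=(-1.7273, 0.2606, -1.2344) x1=(0.9546, -0.2638, -0.6354) x2=(-1.3108, -0.6070, -0.7908) x3=(0.5586, 1.4047, -0.4656)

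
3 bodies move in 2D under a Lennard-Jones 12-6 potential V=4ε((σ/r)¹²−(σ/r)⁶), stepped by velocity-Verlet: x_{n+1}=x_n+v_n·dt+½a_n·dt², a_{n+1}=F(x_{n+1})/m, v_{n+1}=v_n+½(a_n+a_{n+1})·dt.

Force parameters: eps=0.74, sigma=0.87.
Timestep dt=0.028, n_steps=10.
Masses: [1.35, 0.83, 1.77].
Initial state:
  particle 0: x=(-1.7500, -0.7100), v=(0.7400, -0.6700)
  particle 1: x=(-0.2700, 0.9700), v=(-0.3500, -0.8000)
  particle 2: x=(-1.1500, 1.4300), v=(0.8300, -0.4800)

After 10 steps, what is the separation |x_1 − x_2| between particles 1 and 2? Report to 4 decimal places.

1.0149

step 0: x0=(-1.7500, -0.7100) x1=(-0.2700, 0.9700) x2=(-1.1500, 1.4300)
step 1: x0=(-1.7293, -0.7287) x1=(-0.2801, 0.9478) x2=(-1.1266, 1.4165)
step 2: x0=(-1.7085, -0.7475) x1=(-0.2898, 0.9252) x2=(-1.1034, 1.4031)
step 3: x0=(-1.6878, -0.7662) x1=(-0.2974, 0.9014) x2=(-1.0813, 1.3902)
step 4: x0=(-1.6670, -0.7848) x1=(-0.3007, 0.8750) x2=(-1.0611, 1.3786)
step 5: x0=(-1.6462, -0.8034) x1=(-0.2982, 0.8446) x2=(-1.0437, 1.3688)
step 6: x0=(-1.6254, -0.8220) x1=(-0.2899, 0.8101) x2=(-1.0290, 1.3609)
step 7: x0=(-1.6046, -0.8406) x1=(-0.2773, 0.7723) x2=(-1.0164, 1.3545)
step 8: x0=(-1.5837, -0.8591) x1=(-0.2626, 0.7329) x2=(-1.0047, 1.3489)
step 9: x0=(-1.5628, -0.8776) x1=(-0.2473, 0.6929) x2=(-0.9934, 1.3435)
step 10: x0=(-1.5419, -0.8961) x1=(-0.2325, 0.6533) x2=(-0.9818, 1.3379)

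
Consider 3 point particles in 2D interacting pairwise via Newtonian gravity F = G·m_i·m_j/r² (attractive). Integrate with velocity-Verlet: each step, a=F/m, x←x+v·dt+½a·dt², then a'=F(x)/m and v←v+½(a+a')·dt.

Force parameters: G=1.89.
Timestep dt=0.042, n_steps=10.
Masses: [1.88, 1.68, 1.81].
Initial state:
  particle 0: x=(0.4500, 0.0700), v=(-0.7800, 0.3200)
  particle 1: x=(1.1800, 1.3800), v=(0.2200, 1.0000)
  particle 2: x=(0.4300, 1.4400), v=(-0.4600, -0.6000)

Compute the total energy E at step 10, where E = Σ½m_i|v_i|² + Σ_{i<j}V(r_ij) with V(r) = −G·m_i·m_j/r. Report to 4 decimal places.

-14.3167

step 0: x0=(0.4500, 0.0700) x1=(1.1800, 1.3800) x2=(0.4300, 1.4400)
step 1: x0=(0.4178, 0.0861) x1=(1.1832, 1.4212) x2=(0.4156, 1.4127)
step 2: x0=(0.3868, 0.1078) x1=(1.1749, 1.4600) x2=(0.4108, 1.3820)
step 3: x0=(0.3570, 0.1351) x1=(1.1552, 1.4956) x2=(0.4153, 1.3484)
step 4: x0=(0.3286, 0.1684) x1=(1.1237, 1.5269) x2=(0.4293, 1.3125)
step 5: x0=(0.3017, 0.2082) x1=(1.0801, 1.5526) x2=(0.4529, 1.2749)
step 6: x0=(0.2767, 0.2552) x1=(1.0234, 1.5709) x2=(0.4868, 1.2369)
step 7: x0=(0.2541, 0.3102) x1=(0.9526, 1.5789) x2=(0.5312, 1.2001)
step 8: x0=(0.2349, 0.3742) x1=(0.8663, 1.5717) x2=(0.5864, 1.1681)
step 9: x0=(0.2204, 0.4481) x1=(0.7642, 1.5408) x2=(0.6515, 1.1476)
step 10: x0=(0.2122, 0.5331) x1=(0.6503, 1.4716) x2=(0.7210, 1.1514)
step 0 velocities: v0=(-0.7800, 0.3200) v1=(0.2200, 1.0000) v2=(-0.4600, -0.6000)
step 0: KE=2.0661, PE=-16.3128, E=-14.2466
step 10 velocities: v0=(-0.0971, 2.1654) v1=(-2.5979, -2.3645) v2=(1.4462, 0.6061)
step 10: KE=17.0072, PE=-31.3238, E=-14.3167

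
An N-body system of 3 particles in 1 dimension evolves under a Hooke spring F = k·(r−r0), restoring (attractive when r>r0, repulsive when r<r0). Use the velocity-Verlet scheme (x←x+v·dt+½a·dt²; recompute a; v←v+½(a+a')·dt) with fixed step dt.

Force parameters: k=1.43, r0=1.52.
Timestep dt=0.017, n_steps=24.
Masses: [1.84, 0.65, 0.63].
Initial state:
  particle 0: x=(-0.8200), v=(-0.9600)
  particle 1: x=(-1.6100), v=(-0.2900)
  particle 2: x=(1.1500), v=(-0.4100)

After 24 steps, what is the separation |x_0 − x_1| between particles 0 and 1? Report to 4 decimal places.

0.5375

step 0: x0=(-0.8200) x1=(-1.6100) x2=(1.1500)
step 1: x0=(-0.8362) x1=(-1.6148) x2=(1.1425)
step 2: x0=(-0.8521) x1=(-1.6192) x2=(1.1338)
step 3: x0=(-0.8677) x1=(-1.6234) x2=(1.1241)
step 4: x0=(-0.8831) x1=(-1.6272) x2=(1.1132)
step 5: x0=(-0.8982) x1=(-1.6308) x2=(1.1012)
step 6: x0=(-0.9130) x1=(-1.6341) x2=(1.0882)
step 7: x0=(-0.9275) x1=(-1.6371) x2=(1.0740)
step 8: x0=(-0.9417) x1=(-1.6399) x2=(1.0587)
step 9: x0=(-0.9557) x1=(-1.6425) x2=(1.0423)
step 10: x0=(-0.9693) x1=(-1.6449) x2=(1.0248)
step 11: x0=(-0.9826) x1=(-1.6470) x2=(1.0063)
step 12: x0=(-0.9957) x1=(-1.6490) x2=(0.9867)
step 13: x0=(-1.0084) x1=(-1.6509) x2=(0.9661)
step 14: x0=(-1.0209) x1=(-1.6526) x2=(0.9445)
step 15: x0=(-1.0330) x1=(-1.6541) x2=(0.9219)
step 16: x0=(-1.0449) x1=(-1.6556) x2=(0.8983)
step 17: x0=(-1.0564) x1=(-1.6570) x2=(0.8737)
step 18: x0=(-1.0677) x1=(-1.6584) x2=(0.8482)
step 19: x0=(-1.0786) x1=(-1.6597) x2=(0.8218)
step 20: x0=(-1.0893) x1=(-1.6609) x2=(0.7946)
step 21: x0=(-1.0996) x1=(-1.6622) x2=(0.7664)
step 22: x0=(-1.1097) x1=(-1.6636) x2=(0.7375)
step 23: x0=(-1.1195) x1=(-1.6649) x2=(0.7077)
step 24: x0=(-1.1290) x1=(-1.6664) x2=(0.6772)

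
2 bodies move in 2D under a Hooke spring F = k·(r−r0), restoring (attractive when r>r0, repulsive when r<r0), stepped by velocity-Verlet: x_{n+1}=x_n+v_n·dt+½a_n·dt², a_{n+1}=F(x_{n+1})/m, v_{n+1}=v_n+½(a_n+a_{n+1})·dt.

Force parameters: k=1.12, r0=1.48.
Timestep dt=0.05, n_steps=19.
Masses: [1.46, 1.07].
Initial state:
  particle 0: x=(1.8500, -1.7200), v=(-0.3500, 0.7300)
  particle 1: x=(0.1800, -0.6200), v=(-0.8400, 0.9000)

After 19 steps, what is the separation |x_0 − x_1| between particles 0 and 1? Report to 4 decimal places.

1.9898

step 0: x0=(1.8500, -1.7200) x1=(0.1800, -0.6200)
step 1: x0=(1.8321, -1.6832) x1=(0.1386, -0.5754)
step 2: x0=(1.8133, -1.6459) x1=(0.0983, -0.5315)
step 3: x0=(1.7936, -1.6079) x1=(0.0593, -0.4885)
step 4: x0=(1.7730, -1.5694) x1=(0.0216, -0.4463)
step 5: x0=(1.7513, -1.5302) x1=(-0.0148, -0.4049)
step 6: x0=(1.7287, -1.4904) x1=(-0.0498, -0.3644)
step 7: x0=(1.7051, -1.4500) x1=(-0.0835, -0.3248)
step 8: x0=(1.6805, -1.4089) x1=(-0.1157, -0.2860)
step 9: x0=(1.6548, -1.3672) x1=(-0.1466, -0.2482)
step 10: x0=(1.6281, -1.3248) x1=(-0.1760, -0.2112)
step 11: x0=(1.6003, -1.2818) x1=(-0.2040, -0.1751)
step 12: x0=(1.5715, -1.2381) x1=(-0.2305, -0.1399)
step 13: x0=(1.5417, -1.1938) x1=(-0.2557, -0.1055)
step 14: x0=(1.5108, -1.1489) x1=(-0.2795, -0.0720)
step 15: x0=(1.4789, -1.1034) x1=(-0.3019, -0.0393)
step 16: x0=(1.4461, -1.0573) x1=(-0.3229, -0.0074)
step 17: x0=(1.4123, -1.0106) x1=(-0.3427, 0.0237)
step 18: x0=(1.3776, -0.9634) x1=(-0.3612, 0.0541)
step 19: x0=(1.3420, -0.9157) x1=(-0.3785, 0.0838)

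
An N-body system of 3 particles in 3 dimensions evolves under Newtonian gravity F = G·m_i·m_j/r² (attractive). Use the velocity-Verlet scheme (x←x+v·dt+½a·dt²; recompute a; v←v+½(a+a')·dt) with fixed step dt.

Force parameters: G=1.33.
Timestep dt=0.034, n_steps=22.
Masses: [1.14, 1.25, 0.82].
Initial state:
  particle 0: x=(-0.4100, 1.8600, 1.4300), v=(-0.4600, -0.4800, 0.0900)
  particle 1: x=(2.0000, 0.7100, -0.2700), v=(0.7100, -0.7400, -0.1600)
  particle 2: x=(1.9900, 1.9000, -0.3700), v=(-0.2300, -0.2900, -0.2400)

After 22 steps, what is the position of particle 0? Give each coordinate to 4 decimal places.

step 0: x0=(-0.4100, 1.8600, 1.4300) x1=(2.0000, 0.7100, -0.2700) x2=(1.9900, 1.9000, -0.3700)
step 1: x0=(-0.4255, 1.8436, 1.4330) x1=(2.0241, 0.6853, -0.2754) x2=(1.9821, 1.8895, -0.3780)
step 2: x0=(-0.4408, 1.8272, 1.4357) x1=(2.0480, 0.6615, -0.2808) x2=(1.9741, 1.8776, -0.3859)
step 3: x0=(-0.4558, 1.8107, 1.4384) x1=(2.0717, 0.6387, -0.2862) x2=(1.9660, 1.8645, -0.3935)
step 4: x0=(-0.4705, 1.7942, 1.4408) x1=(2.0952, 0.6167, -0.2916) x2=(1.9579, 1.8501, -0.4008)
step 5: x0=(-0.4850, 1.7776, 1.4430) x1=(2.1186, 0.5956, -0.2970) x2=(1.9498, 1.8345, -0.4080)
step 6: x0=(-0.4993, 1.7609, 1.4451) x1=(2.1417, 0.5753, -0.3023) x2=(1.9417, 1.8177, -0.4149)
step 7: x0=(-0.5134, 1.7442, 1.4470) x1=(2.1645, 0.5558, -0.3077) x2=(1.9336, 1.7997, -0.4216)
step 8: x0=(-0.5272, 1.7274, 1.4488) x1=(2.1871, 0.5372, -0.3130) x2=(1.9256, 1.7805, -0.4281)
step 9: x0=(-0.5407, 1.7106, 1.4504) x1=(2.2094, 0.5194, -0.3184) x2=(1.9177, 1.7602, -0.4343)
step 10: x0=(-0.5541, 1.6937, 1.4518) x1=(2.2314, 0.5023, -0.3237) x2=(1.9099, 1.7387, -0.4404)
step 11: x0=(-0.5672, 1.6768, 1.4531) x1=(2.2531, 0.4861, -0.3290) x2=(1.9022, 1.7161, -0.4462)
step 12: x0=(-0.5801, 1.6598, 1.4542) x1=(2.2745, 0.4706, -0.3344) x2=(1.8948, 1.6924, -0.4518)
step 13: x0=(-0.5927, 1.6428, 1.4551) x1=(2.2956, 0.4559, -0.3397) x2=(1.8875, 1.6676, -0.4572)
step 14: x0=(-0.6052, 1.6257, 1.4559) x1=(2.3163, 0.4420, -0.3450) x2=(1.8805, 1.6417, -0.4624)
step 15: x0=(-0.6174, 1.6086, 1.4566) x1=(2.3366, 0.4288, -0.3504) x2=(1.8737, 1.6146, -0.4674)
step 16: x0=(-0.6294, 1.5914, 1.4571) x1=(2.3566, 0.4164, -0.3557) x2=(1.8672, 1.5865, -0.4722)
step 17: x0=(-0.6412, 1.5742, 1.4574) x1=(2.3762, 0.4047, -0.3611) x2=(1.8610, 1.5573, -0.4767)
step 18: x0=(-0.6528, 1.5569, 1.4577) x1=(2.3953, 0.3938, -0.3664) x2=(1.8552, 1.5271, -0.4810)
step 19: x0=(-0.6642, 1.5396, 1.4577) x1=(2.4140, 0.3837, -0.3718) x2=(1.8498, 1.4957, -0.4851)
step 20: x0=(-0.6753, 1.5223, 1.4577) x1=(2.4322, 0.3743, -0.3772) x2=(1.8447, 1.4632, -0.4890)
step 21: x0=(-0.6863, 1.5049, 1.4574) x1=(2.4499, 0.3656, -0.3826) x2=(1.8402, 1.4297, -0.4927)
step 22: x0=(-0.6970, 1.4875, 1.4571) x1=(2.4672, 0.3577, -0.3880) x2=(1.8361, 1.3950, -0.4961)

(-0.6970, 1.4875, 1.4571)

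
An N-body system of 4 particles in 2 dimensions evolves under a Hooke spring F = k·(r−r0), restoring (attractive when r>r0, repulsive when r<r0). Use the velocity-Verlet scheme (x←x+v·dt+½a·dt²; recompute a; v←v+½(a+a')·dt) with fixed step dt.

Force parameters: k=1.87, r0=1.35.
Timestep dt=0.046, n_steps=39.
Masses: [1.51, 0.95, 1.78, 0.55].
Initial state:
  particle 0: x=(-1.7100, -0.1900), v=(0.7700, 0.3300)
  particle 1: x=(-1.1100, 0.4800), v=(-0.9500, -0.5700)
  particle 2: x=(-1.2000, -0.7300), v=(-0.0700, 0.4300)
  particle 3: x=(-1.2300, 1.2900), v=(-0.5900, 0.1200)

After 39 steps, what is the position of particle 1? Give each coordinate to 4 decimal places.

step 0: x0=(-1.7100, -0.1900) x1=(-1.1100, 0.4800) x2=(-1.2000, -0.7300) x3=(-1.2300, 1.2900)
step 1: x0=(-1.6754, -0.1744) x1=(-1.1529, 0.4537) x2=(-1.2028, -0.7101) x3=(-1.2576, 1.2943)
step 2: x0=(-1.6427, -0.1582) x1=(-1.1941, 0.4277) x2=(-1.2047, -0.6902) x3=(-1.2859, 1.2962)
step 3: x0=(-1.6120, -0.1416) x1=(-1.2335, 0.4028) x2=(-1.2057, -0.6706) x3=(-1.3146, 1.2960)
step 4: x0=(-1.5834, -0.1247) x1=(-1.2711, 0.3795) x2=(-1.2059, -0.6514) x3=(-1.3435, 1.2937)
step 5: x0=(-1.5568, -0.1078) x1=(-1.3070, 0.3584) x2=(-1.2052, -0.6329) x3=(-1.3725, 1.2896)
step 6: x0=(-1.5323, -0.0911) x1=(-1.3414, 0.3401) x2=(-1.2036, -0.6151) x3=(-1.4014, 1.2839)
step 7: x0=(-1.5097, -0.0747) x1=(-1.3743, 0.3250) x2=(-1.2012, -0.5984) x3=(-1.4300, 1.2768)
step 8: x0=(-1.4888, -0.0590) x1=(-1.4063, 0.3136) x2=(-1.1980, -0.5828) x3=(-1.4584, 1.2688)
step 9: x0=(-1.4695, -0.0441) x1=(-1.4377, 0.3062) x2=(-1.1938, -0.5684) x3=(-1.4864, 1.2600)
step 10: x0=(-1.4514, -0.0301) x1=(-1.4691, 0.3031) x2=(-1.1888, -0.5554) x3=(-1.5140, 1.2508)
step 11: x0=(-1.4339, -0.0173) x1=(-1.5013, 0.3044) x2=(-1.1829, -0.5438) x3=(-1.5411, 1.2415)
step 12: x0=(-1.4168, -0.0054) x1=(-1.5349, 0.3098) x2=(-1.1762, -0.5336) x3=(-1.5677, 1.2326)
step 13: x0=(-1.3996, 0.0055) x1=(-1.5706, 0.3190) x2=(-1.1686, -0.5248) x3=(-1.5938, 1.2241)
step 14: x0=(-1.3818, 0.0157) x1=(-1.6090, 0.3316) x2=(-1.1601, -0.5175) x3=(-1.6194, 1.2166)
step 15: x0=(-1.3633, 0.0255) x1=(-1.6505, 0.3470) x2=(-1.1508, -0.5116) x3=(-1.6444, 1.2102)
step 16: x0=(-1.3439, 0.0349) x1=(-1.6953, 0.3645) x2=(-1.1408, -0.5070) x3=(-1.6686, 1.2052)
step 17: x0=(-1.3234, 0.0444) x1=(-1.7435, 0.3834) x2=(-1.1301, -0.5037) x3=(-1.6921, 1.2018)
step 18: x0=(-1.3018, 0.0540) x1=(-1.7951, 0.4032) x2=(-1.1187, -0.5016) x3=(-1.7147, 1.2000)
step 19: x0=(-1.2792, 0.0642) x1=(-1.8500, 0.4232) x2=(-1.1069, -0.5005) x3=(-1.7360, 1.2000)
step 20: x0=(-1.2555, 0.0750) x1=(-1.9081, 0.4429) x2=(-1.0947, -0.5003) x3=(-1.7560, 1.2017)
step 21: x0=(-1.2308, 0.0866) x1=(-1.9691, 0.4619) x2=(-1.0823, -0.5010) x3=(-1.7743, 1.2051)
step 22: x0=(-1.2053, 0.0992) x1=(-2.0328, 0.4796) x2=(-1.0699, -0.5023) x3=(-1.7905, 1.2099)
step 23: x0=(-1.1791, 0.1131) x1=(-2.0988, 0.4957) x2=(-1.0575, -0.5041) x3=(-1.8043, 1.2159)
step 24: x0=(-1.1522, 0.1282) x1=(-2.1668, 0.5099) x2=(-1.0455, -0.5063) x3=(-1.8153, 1.2228)
step 25: x0=(-1.1249, 0.1448) x1=(-2.2364, 0.5219) x2=(-1.0339, -0.5086) x3=(-1.8233, 1.2302)
step 26: x0=(-1.0973, 0.1628) x1=(-2.3070, 0.5317) x2=(-1.0231, -0.5111) x3=(-1.8279, 1.2375)
step 27: x0=(-1.0697, 0.1825) x1=(-2.3782, 0.5390) x2=(-1.0131, -0.5134) x3=(-1.8289, 1.2443)
step 28: x0=(-1.0421, 0.2038) x1=(-2.4492, 0.5439) x2=(-1.0043, -0.5155) x3=(-1.8263, 1.2501)
step 29: x0=(-1.0148, 0.2266) x1=(-2.5195, 0.5463) x2=(-0.9967, -0.5172) x3=(-1.8202, 1.2545)
step 30: x0=(-0.9879, 0.2511) x1=(-2.5884, 0.5463) x2=(-0.9906, -0.5183) x3=(-1.8106, 1.2570)
step 31: x0=(-0.9617, 0.2771) x1=(-2.6550, 0.5439) x2=(-0.9861, -0.5189) x3=(-1.7979, 1.2573)
step 32: x0=(-0.9362, 0.3046) x1=(-2.7187, 0.5393) x2=(-0.9834, -0.5187) x3=(-1.7824, 1.2551)
step 33: x0=(-0.9117, 0.3335) x1=(-2.7787, 0.5325) x2=(-0.9825, -0.5176) x3=(-1.7644, 1.2501)
step 34: x0=(-0.8883, 0.3637) x1=(-2.8342, 0.5237) x2=(-0.9837, -0.5157) x3=(-1.7447, 1.2422)
step 35: x0=(-0.8661, 0.3949) x1=(-2.8846, 0.5130) x2=(-0.9871, -0.5128) x3=(-1.7237, 1.2314)
step 36: x0=(-0.8453, 0.4271) x1=(-2.9292, 0.5006) x2=(-0.9925, -0.5089) x3=(-1.7020, 1.2177)
step 37: x0=(-0.8258, 0.4601) x1=(-2.9674, 0.4866) x2=(-1.0002, -0.5039) x3=(-1.6803, 1.2013)
step 38: x0=(-0.8078, 0.4937) x1=(-2.9987, 0.4712) x2=(-1.0102, -0.4979) x3=(-1.6593, 1.1821)
step 39: x0=(-0.7914, 0.5277) x1=(-3.0226, 0.4547) x2=(-1.0224, -0.4909) x3=(-1.6396, 1.1606)

(-3.0226, 0.4547)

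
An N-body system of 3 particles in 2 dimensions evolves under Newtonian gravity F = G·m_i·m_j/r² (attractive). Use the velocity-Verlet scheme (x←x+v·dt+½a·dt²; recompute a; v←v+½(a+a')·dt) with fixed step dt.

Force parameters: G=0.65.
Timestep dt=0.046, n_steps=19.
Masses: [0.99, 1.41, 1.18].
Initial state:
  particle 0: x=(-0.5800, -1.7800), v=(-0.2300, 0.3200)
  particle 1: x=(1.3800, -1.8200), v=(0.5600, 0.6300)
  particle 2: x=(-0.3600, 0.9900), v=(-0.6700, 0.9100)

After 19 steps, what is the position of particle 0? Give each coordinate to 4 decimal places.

step 0: x0=(-0.5800, -1.7800) x1=(1.3800, -1.8200) x2=(-0.3600, 0.9900)
step 1: x0=(-0.5903, -1.7652) x1=(1.4055, -1.7910) x2=(-0.3908, 1.0317)
step 2: x0=(-0.6001, -1.7502) x1=(1.4307, -1.7618) x2=(-0.4215, 1.0731)
step 3: x0=(-0.6095, -1.7349) x1=(1.4554, -1.7325) x2=(-0.4521, 1.1141)
step 4: x0=(-0.6183, -1.7195) x1=(1.4797, -1.7031) x2=(-0.4826, 1.1549)
step 5: x0=(-0.6268, -1.7039) x1=(1.5036, -1.6736) x2=(-0.5131, 1.1954)
step 6: x0=(-0.6347, -1.6881) x1=(1.5272, -1.6439) x2=(-0.5435, 1.2355)
step 7: x0=(-0.6423, -1.6721) x1=(1.5504, -1.6142) x2=(-0.5737, 1.2754)
step 8: x0=(-0.6495, -1.6559) x1=(1.5732, -1.5844) x2=(-0.6039, 1.3150)
step 9: x0=(-0.6562, -1.6395) x1=(1.5957, -1.5545) x2=(-0.6340, 1.3544)
step 10: x0=(-0.6626, -1.6229) x1=(1.6179, -1.5245) x2=(-0.6641, 1.3935)
step 11: x0=(-0.6686, -1.6061) x1=(1.6397, -1.4944) x2=(-0.6940, 1.4323)
step 12: x0=(-0.6743, -1.5891) x1=(1.6611, -1.4643) x2=(-0.7238, 1.4708)
step 13: x0=(-0.6796, -1.5719) x1=(1.6823, -1.4341) x2=(-0.7536, 1.5091)
step 14: x0=(-0.6845, -1.5545) x1=(1.7032, -1.4038) x2=(-0.7833, 1.5472)
step 15: x0=(-0.6891, -1.5369) x1=(1.7237, -1.3734) x2=(-0.8129, 1.5850)
step 16: x0=(-0.6934, -1.5192) x1=(1.7439, -1.3430) x2=(-0.8424, 1.6226)
step 17: x0=(-0.6974, -1.5012) x1=(1.7639, -1.3125) x2=(-0.8718, 1.6599)
step 18: x0=(-0.7011, -1.4831) x1=(1.7835, -1.2819) x2=(-0.9011, 1.6971)
step 19: x0=(-0.7044, -1.4648) x1=(1.8029, -1.2513) x2=(-0.9303, 1.7340)

(-0.7044, -1.4648)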